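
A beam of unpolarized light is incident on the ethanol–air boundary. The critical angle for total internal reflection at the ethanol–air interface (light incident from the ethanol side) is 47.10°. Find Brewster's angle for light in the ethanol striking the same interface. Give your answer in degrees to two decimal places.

θ_B ≈ 36.22°

sin θ_c = n₂/n₁, so n₂/n₁ = sin 47.10° = 0.7325.
Brewster: tan θ_B = n₂/n₁ = 0.7325.
θ_B = arctan(0.7325) = 36.22°.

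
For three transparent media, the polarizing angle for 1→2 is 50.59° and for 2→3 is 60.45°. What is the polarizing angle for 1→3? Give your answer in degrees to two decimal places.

tan θ_B(1→2) = n₂/n₁ = tan 50.59° = 1.2170.
tan θ_B(2→3) = n₃/n₂ = tan 60.45° = 1.7639.
Multiplying, n₃/n₁ = 1.2170 × 1.7639 = 2.1466, and θ_B(1→3) = arctan 2.1466 = 65.02°.

θ_B ≈ 65.02°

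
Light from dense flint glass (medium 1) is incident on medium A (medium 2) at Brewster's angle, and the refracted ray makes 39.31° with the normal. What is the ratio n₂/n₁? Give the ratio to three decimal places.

n₂/n₁ ≈ 1.221

θ_B + θ_t = 90°, so θ_B = 90° − 39.31° = 50.69°.
tan θ_B = n₂/n₁, so n₂/n₁ = tan 50.69° = 1.221.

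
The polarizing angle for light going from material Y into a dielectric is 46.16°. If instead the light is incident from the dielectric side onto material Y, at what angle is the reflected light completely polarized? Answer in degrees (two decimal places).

θ_B' ≈ 43.84°

The two Brewster angles are complementary: θ_B' = 90° − θ_B = 90° − 46.16° = 43.84°.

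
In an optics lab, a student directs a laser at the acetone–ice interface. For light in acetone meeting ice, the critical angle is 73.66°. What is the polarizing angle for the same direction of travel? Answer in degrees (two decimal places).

n₂/n₁ = sin θ_c = sin 73.66° = 0.9596.
tan θ_B equals the same ratio, so θ_B = arctan(0.9596) = 43.82°.

θ_B ≈ 43.82°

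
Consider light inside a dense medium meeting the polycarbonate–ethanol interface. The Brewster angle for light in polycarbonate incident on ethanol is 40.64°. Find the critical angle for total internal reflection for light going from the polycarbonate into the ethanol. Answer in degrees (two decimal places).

θ_c ≈ 59.13°

From Brewster, n₂/n₁ = tan θ_B = tan 40.64° = 0.8583.
Then sin θ_c = n₂/n₁ = 0.8583, so θ_c = arcsin 0.8583 = 59.13°.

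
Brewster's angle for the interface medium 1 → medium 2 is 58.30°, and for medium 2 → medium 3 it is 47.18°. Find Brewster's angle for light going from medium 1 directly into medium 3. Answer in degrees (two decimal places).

θ_B ≈ 60.22°

tan θ_B(1→2) = n₂/n₁ = tan 58.30° = 1.6191.
tan θ_B(2→3) = n₃/n₂ = tan 47.18° = 1.0791.
Multiplying, n₃/n₁ = 1.6191 × 1.0791 = 1.7473, and θ_B(1→3) = arctan 1.7473 = 60.22°.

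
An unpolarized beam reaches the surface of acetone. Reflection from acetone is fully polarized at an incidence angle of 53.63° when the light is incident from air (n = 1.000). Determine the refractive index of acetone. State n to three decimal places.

n ≈ 1.358

Full polarization of the reflected beam means tan θ_B = n₂/n₁, where n₁ is the incident medium (air).
n₂ = n₁ tan θ_B = 1.000 × tan 53.63° = 1.358.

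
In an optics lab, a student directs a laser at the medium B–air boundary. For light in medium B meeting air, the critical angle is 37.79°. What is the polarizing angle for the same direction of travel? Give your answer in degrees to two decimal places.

n₂/n₁ = sin θ_c = sin 37.79° = 0.6128.
tan θ_B equals the same ratio, so θ_B = arctan(0.6128) = 31.50°.

θ_B ≈ 31.50°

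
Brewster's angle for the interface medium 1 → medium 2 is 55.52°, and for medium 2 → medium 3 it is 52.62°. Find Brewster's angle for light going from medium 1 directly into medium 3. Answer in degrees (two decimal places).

θ_B ≈ 62.31°

n₂/n₁ = tan 55.52° = 1.4561 and n₃/n₂ = tan 52.62° = 1.3089.
Multiplying, n₃/n₁ = 1.4561 × 1.3089 = 1.9059, and θ_B(1→3) = arctan 1.9059 = 62.31°.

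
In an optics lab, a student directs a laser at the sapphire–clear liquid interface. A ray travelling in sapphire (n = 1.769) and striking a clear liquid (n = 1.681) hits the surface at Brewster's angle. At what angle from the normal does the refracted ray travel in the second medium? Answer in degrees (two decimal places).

First find Brewster's angle: tan θ_B = 1.681/1.769 = 0.9503, giving θ_B = 43.54°.
At Brewster's angle the reflected and refracted rays are perpendicular, so θ_t = 90° − θ_B = 90° − 43.54° = 46.46°.

θ_t ≈ 46.46°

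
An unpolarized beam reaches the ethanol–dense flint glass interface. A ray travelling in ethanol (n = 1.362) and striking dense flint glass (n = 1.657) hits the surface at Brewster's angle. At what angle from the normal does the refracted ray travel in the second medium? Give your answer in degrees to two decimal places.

θ_B = arctan(n₂/n₁) = arctan(1.657/1.362) = 50.58°.
At Brewster's angle the reflected and refracted rays are perpendicular, so θ_t = 90° − θ_B = 90° − 50.58° = 39.42°.

θ_t ≈ 39.42°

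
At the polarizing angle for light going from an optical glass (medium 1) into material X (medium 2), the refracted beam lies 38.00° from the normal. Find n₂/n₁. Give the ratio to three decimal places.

At Brewster incidence θ_B = 90° − θ_t = 90° − 38.00° = 52.00°.
tan θ_B = n₂/n₁, so n₂/n₁ = tan 52.00° = 1.280.

n₂/n₁ ≈ 1.280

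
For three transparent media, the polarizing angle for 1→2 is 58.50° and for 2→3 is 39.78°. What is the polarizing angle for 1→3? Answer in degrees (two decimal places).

θ_B ≈ 53.65°

tan θ_B(1→2) = n₂/n₁ = tan 58.50° = 1.6319.
tan θ_B(2→3) = n₃/n₂ = tan 39.78° = 0.8326.
So n₃/n₁ = (n₂/n₁)(n₃/n₂) = 1.6319 × 0.8326 = 1.3586.
θ_B(1→3) = arctan(1.3586) = 53.65°.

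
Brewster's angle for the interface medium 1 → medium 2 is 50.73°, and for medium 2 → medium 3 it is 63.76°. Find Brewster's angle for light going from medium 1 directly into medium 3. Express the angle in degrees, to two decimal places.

Each Brewster angle gives a ratio: n₂/n₁ = tan 50.73° = 1.2231, n₃/n₂ = tan 63.76° = 2.0287.
Multiplying, n₃/n₁ = 1.2231 × 2.0287 = 2.4812, and θ_B(1→3) = arctan 2.4812 = 68.05°.

θ_B ≈ 68.05°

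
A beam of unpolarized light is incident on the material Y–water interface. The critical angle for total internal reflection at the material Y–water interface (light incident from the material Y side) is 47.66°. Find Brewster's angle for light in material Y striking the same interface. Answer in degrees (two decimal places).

At the critical angle sin θ_c = n₂/n₁, giving n₂/n₁ = sin 47.66° = 0.7392.
Then tan θ_B = n₂/n₁ = 0.7392, so θ_B = arctan 0.7392 = 36.47°.

θ_B ≈ 36.47°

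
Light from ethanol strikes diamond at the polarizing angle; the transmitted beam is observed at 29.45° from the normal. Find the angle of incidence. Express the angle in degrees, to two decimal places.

Brewster's condition makes the reflected and refracted beams perpendicular: θ_B + θ_t = 90°.
θ_B = 90° − 29.45° = 60.55°.

θ_B ≈ 60.55°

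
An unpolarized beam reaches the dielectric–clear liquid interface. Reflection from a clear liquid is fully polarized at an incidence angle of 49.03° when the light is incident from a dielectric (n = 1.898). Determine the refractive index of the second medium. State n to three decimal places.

n ≈ 2.186

At Brewster's angle, tan θ_B = n₂/n₁ with n₁ on the incident side (a dielectric) and n₂ on the transmitted side (a clear liquid).
n₂ = n₁ tan θ_B = 1.898 × tan 49.03° = 2.186.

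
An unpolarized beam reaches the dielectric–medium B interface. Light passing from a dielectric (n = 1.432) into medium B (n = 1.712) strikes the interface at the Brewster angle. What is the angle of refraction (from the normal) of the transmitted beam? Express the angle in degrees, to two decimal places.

θ_B = arctan(n₂/n₁) = arctan(1.712/1.432) = 50.09°.
Since θ_B + θ_t = 90° at Brewster incidence, θ_t = 90° − 50.09° = 39.91°.

θ_t ≈ 39.91°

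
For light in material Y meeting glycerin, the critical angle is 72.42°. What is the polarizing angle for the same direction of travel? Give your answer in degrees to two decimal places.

n₂/n₁ = sin θ_c = sin 72.42° = 0.9533.
tan θ_B equals the same ratio, so θ_B = arctan(0.9533) = 43.63°.

θ_B ≈ 43.63°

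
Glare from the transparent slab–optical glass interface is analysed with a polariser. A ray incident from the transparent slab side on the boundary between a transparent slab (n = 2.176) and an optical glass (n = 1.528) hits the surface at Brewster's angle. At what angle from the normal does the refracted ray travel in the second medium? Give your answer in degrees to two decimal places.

θ_B = arctan(n₂/n₁) = arctan(1.528/2.176) = 35.08°.
Since θ_B + θ_t = 90° at Brewster incidence, θ_t = 90° − 35.08° = 54.92°.

θ_t ≈ 54.92°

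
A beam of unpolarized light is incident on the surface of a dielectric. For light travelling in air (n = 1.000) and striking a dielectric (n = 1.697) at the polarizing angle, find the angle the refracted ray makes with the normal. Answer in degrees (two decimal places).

θ_t ≈ 30.51°

First find Brewster's angle: tan θ_B = 1.697/1.000 = 1.6970, giving θ_B = 59.49°.
Since θ_B + θ_t = 90° at Brewster incidence, θ_t = 90° − 59.49° = 30.51°.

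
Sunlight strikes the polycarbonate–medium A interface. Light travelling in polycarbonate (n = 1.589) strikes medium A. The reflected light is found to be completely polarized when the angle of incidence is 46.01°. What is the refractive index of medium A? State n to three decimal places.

n ≈ 1.646

Brewster's law: tan θ_B = n₂/n₁ (light incident in polycarbonate, refracted into medium A).
n₂ = n₁ tan θ_B = 1.589 × tan 46.01° = 1.646.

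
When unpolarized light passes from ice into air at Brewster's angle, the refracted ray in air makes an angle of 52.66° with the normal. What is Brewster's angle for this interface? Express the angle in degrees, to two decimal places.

θ_B ≈ 37.34°

Since the reflected and refracted rays are at right angles at the polarizing angle, θ_B + θ_t = 90°.
So θ_B = 90° − θ_t = 90° − 52.66° = 37.34°.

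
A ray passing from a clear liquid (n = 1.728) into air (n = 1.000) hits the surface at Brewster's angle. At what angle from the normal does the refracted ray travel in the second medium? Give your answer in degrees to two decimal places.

θ_t ≈ 59.94°

First find Brewster's angle: tan θ_B = 1.000/1.728 = 0.5787, giving θ_B = 30.06°.
The refracted ray is perpendicular to the reflected ray, so θ_t = 90° − θ_B = 59.94°.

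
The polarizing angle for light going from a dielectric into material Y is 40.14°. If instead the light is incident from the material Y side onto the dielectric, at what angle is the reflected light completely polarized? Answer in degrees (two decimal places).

θ_B' ≈ 49.86°

The two Brewster angles are complementary: θ_B' = 90° − θ_B = 90° − 40.14° = 49.86°.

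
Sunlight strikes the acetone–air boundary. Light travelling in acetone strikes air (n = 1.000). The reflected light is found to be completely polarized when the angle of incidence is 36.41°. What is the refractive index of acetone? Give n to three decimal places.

n ≈ 1.356

Full polarization of the reflected beam means tan θ_B = n₂/n₁, where n₁ is the incident medium (acetone).
n₁ = n₂ / tan θ_B = 1.000 / tan 36.41° = 1.356.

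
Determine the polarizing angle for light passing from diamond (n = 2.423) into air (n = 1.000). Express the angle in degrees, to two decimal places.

θ_B ≈ 22.43°

tan θ_B = n₂/n₁ = 1.000/2.423 = 0.4127.
So θ_B = arctan 0.4127 = 22.43°.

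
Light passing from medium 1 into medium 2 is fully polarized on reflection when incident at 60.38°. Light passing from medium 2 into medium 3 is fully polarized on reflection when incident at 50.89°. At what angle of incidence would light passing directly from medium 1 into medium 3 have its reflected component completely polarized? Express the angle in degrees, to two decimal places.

Each Brewster angle gives a ratio: n₂/n₁ = tan 60.38° = 1.7589, n₃/n₂ = tan 50.89° = 1.2301.
Multiplying, n₃/n₁ = 1.7589 × 1.2301 = 2.1635, and θ_B(1→3) = arctan 2.1635 = 65.19°.

θ_B ≈ 65.19°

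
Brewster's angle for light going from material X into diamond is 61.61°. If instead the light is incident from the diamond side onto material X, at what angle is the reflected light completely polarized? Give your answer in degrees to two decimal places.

θ_B' ≈ 28.39°

The two Brewster angles are complementary: θ_B' = 90° − θ_B = 90° − 61.61° = 28.39°.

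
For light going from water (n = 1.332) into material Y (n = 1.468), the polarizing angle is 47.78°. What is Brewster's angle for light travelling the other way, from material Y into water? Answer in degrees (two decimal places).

Reversing the direction swaps n₁ and n₂, so tan θ_B' = 1/tan θ_B and θ_B' = 90° − θ_B.
Hence θ_B' = 90° − 47.78° = 42.22°.

θ_B' ≈ 42.22°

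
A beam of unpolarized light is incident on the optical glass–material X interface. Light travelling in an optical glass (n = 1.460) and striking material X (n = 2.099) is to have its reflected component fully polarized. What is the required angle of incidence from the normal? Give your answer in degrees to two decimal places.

θ_B ≈ 55.18°

At Brewster's angle the reflected and refracted rays are perpendicular, which with Snell's law gives tan θ_B = n₂/n₁.
Here n₂/n₁ = 2.099/1.460 = 1.4377, and Brewster's law gives tan θ_B = n₂/n₁.
So θ_B = arctan 1.4377 = 55.18°.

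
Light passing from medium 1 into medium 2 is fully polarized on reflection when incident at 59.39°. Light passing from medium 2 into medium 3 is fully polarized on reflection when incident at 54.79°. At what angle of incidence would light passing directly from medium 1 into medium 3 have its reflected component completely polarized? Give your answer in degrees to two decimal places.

θ_B ≈ 67.34°

n₂/n₁ = tan 59.39° = 1.6902 and n₃/n₂ = tan 54.79° = 1.4171.
Multiplying, n₃/n₁ = 1.6902 × 1.4171 = 2.3952, and θ_B(1→3) = arctan 2.3952 = 67.34°.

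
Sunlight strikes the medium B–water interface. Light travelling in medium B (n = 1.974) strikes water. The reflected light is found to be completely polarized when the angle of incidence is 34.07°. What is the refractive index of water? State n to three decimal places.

Full polarization of the reflected beam means tan θ_B = n₂/n₁, where n₁ is the incident medium (medium B).
n₂ = n₁ tan θ_B = 1.974 × tan 34.07° = 1.335.

n ≈ 1.335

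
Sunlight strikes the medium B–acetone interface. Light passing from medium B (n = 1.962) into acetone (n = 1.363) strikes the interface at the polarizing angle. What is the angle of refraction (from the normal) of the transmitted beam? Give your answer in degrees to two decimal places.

θ_t ≈ 55.21°

tan θ_B = n₂/n₁ = 1.363/1.962 = 0.6947, so θ_B = 34.79°.
At Brewster's angle the reflected and refracted rays are perpendicular, so θ_t = 90° − θ_B = 90° − 34.79° = 55.21°.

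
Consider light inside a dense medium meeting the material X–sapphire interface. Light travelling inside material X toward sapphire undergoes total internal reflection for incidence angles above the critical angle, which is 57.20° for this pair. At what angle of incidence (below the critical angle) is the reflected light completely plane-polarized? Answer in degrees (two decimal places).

θ_B ≈ 40.05°

n₂/n₁ = sin θ_c = sin 57.20° = 0.8406.
tan θ_B equals the same ratio, so θ_B = arctan(0.8406) = 40.05°.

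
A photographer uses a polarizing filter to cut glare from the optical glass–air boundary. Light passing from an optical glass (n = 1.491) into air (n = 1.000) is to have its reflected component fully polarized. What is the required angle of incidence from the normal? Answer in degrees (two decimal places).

θ_B ≈ 33.85°

Here n₂/n₁ = 1.000/1.491 = 0.6707, and Brewster's law gives tan θ_B = n₂/n₁. Taking the arctangent, θ_B = 33.85°.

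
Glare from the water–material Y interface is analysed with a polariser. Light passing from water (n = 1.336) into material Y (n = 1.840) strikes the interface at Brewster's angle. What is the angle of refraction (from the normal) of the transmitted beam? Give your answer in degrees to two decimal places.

θ_t ≈ 35.98°

tan θ_B = n₂/n₁ = 1.840/1.336 = 1.3772, so θ_B = 54.02°.
At Brewster's angle the reflected and refracted rays are perpendicular, so θ_t = 90° − θ_B = 90° − 54.02° = 35.98°.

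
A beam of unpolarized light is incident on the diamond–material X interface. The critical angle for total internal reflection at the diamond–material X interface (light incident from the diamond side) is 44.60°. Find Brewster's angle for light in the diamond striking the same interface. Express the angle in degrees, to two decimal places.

sin θ_c = n₂/n₁, so n₂/n₁ = sin 44.60° = 0.7022.
Brewster: tan θ_B = n₂/n₁ = 0.7022.
θ_B = arctan(0.7022) = 35.07°.

θ_B ≈ 35.07°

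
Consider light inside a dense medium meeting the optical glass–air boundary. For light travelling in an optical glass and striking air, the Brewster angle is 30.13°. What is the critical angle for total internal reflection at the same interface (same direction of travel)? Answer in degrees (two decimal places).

θ_c ≈ 35.48°

n₂/n₁ = tan 30.13° = 0.5804; the critical angle satisfies sin θ_c = n₂/n₁.
θ_c = arcsin(0.5804) = 35.48°.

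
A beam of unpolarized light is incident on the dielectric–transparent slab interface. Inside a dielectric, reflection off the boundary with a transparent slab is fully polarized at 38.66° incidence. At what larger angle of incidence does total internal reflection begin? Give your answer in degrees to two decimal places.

From Brewster, n₂/n₁ = tan θ_B = tan 38.66° = 0.8000.
Then sin θ_c = n₂/n₁ = 0.8000, so θ_c = arcsin 0.8000 = 53.13°.

θ_c ≈ 53.13°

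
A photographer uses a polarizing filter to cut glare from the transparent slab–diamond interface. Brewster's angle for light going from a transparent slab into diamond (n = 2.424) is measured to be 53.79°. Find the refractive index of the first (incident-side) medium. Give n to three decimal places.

n ≈ 1.775

Full polarization of the reflected beam means tan θ_B = n₂/n₁, where n₁ is the incident medium (a transparent slab).
n₁ = n₂ / tan θ_B = 2.424 / tan 53.79° = 1.775.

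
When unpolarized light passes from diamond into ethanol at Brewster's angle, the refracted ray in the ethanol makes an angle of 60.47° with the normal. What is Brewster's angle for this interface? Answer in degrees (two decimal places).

θ_B ≈ 29.53°

Since the reflected and refracted rays are at right angles at the polarizing angle, θ_B + θ_t = 90°.
So θ_B = 90° − θ_t = 90° − 60.47° = 29.53°.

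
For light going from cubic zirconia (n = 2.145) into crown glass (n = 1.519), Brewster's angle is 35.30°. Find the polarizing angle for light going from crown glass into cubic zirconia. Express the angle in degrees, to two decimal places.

θ_B' ≈ 54.70°

tan θ_B' = n₁/n₂ = 1/tan θ_B, so θ_B' = 90° − θ_B.
θ_B' = 90° − 35.30° = 54.70°.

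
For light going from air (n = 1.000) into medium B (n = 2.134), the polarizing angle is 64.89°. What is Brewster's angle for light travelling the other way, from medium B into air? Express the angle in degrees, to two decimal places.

tan θ_B' = n₁/n₂ = 1/tan θ_B, so θ_B' = 90° − θ_B.
θ_B' = 90° − 64.89° = 25.11°.

θ_B' ≈ 25.11°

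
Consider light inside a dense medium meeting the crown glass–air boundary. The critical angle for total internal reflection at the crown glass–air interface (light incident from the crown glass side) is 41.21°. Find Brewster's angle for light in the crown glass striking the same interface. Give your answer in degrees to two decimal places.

θ_B ≈ 33.38°

sin θ_c = n₂/n₁, so n₂/n₁ = sin 41.21° = 0.6588.
Brewster: tan θ_B = n₂/n₁ = 0.6588.
θ_B = arctan(0.6588) = 33.38°.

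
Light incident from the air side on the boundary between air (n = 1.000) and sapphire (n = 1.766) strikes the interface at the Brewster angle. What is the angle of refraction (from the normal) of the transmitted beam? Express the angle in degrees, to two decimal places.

θ_t ≈ 29.52°

tan θ_B = n₂/n₁ = 1.766/1.000 = 1.7660, so θ_B = 60.48°.
At Brewster's angle the reflected and refracted rays are perpendicular, so θ_t = 90° − θ_B = 90° − 60.48° = 29.52°.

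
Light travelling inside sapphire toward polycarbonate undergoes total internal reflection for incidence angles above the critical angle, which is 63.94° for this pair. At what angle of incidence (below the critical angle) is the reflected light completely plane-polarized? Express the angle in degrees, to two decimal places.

θ_B ≈ 41.93°

sin θ_c = n₂/n₁, so n₂/n₁ = sin 63.94° = 0.8983.
Brewster: tan θ_B = n₂/n₁ = 0.8983.
θ_B = arctan(0.8983) = 41.93°.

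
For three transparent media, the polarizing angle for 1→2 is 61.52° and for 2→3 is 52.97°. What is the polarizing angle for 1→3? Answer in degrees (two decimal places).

Each Brewster angle gives a ratio: n₂/n₁ = tan 61.52° = 1.8433, n₃/n₂ = tan 52.97° = 1.3256.
n₃/n₁ = 2.4435. Then tan θ_B(1→3) = n₃/n₁, so θ_B(1→3) = arctan(2.4435) = 67.74°.

θ_B ≈ 67.74°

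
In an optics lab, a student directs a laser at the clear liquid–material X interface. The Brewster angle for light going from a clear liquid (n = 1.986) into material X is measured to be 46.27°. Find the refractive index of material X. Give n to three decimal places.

n ≈ 2.076

Full polarization of the reflected beam means tan θ_B = n₂/n₁, where n₁ is the incident medium (a clear liquid).
n₂ = n₁ tan θ_B = 1.986 × tan 46.27° = 2.076.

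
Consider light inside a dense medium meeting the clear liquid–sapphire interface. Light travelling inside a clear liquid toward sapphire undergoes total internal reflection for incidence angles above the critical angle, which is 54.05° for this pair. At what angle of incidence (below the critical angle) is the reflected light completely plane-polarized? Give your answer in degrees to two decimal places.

θ_B ≈ 38.99°

sin θ_c = n₂/n₁, so n₂/n₁ = sin 54.05° = 0.8095.
Brewster: tan θ_B = n₂/n₁ = 0.8095.
θ_B = arctan(0.8095) = 38.99°.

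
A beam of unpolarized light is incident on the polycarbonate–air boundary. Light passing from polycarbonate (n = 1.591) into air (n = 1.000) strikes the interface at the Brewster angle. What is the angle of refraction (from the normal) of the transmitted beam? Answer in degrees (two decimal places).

tan θ_B = n₂/n₁ = 1.000/1.591 = 0.6285, so θ_B = 32.15°.
The refracted ray is perpendicular to the reflected ray, so θ_t = 90° − θ_B = 57.85°.

θ_t ≈ 57.85°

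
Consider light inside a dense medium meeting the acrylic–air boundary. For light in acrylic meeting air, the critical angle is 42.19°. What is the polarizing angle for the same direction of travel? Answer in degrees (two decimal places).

At the critical angle sin θ_c = n₂/n₁, giving n₂/n₁ = sin 42.19° = 0.6716.
Then tan θ_B = n₂/n₁ = 0.6716, so θ_B = arctan 0.6716 = 33.88°.

θ_B ≈ 33.88°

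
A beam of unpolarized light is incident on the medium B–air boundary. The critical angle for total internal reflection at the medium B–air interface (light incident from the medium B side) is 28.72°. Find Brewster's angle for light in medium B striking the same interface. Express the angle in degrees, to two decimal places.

θ_B ≈ 25.67°

n₂/n₁ = sin θ_c = sin 28.72° = 0.4805.
tan θ_B equals the same ratio, so θ_B = arctan(0.4805) = 25.67°.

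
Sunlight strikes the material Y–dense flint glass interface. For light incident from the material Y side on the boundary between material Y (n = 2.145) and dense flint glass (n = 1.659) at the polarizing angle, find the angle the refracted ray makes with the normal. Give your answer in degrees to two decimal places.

θ_t ≈ 52.28°

tan θ_B = n₂/n₁ = 1.659/2.145 = 0.7734, so θ_B = 37.72°.
The refracted ray is perpendicular to the reflected ray, so θ_t = 90° − θ_B = 52.28°.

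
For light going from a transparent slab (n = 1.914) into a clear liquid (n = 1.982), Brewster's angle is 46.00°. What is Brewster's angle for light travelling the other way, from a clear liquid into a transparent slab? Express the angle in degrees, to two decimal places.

θ_B' ≈ 44.00°

The two Brewster angles are complementary: θ_B' = 90° − θ_B = 90° − 46.00° = 44.00°.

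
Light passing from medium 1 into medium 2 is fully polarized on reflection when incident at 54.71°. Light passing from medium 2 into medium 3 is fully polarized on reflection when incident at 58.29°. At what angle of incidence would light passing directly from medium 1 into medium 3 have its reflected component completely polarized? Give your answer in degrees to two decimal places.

n₂/n₁ = tan 54.71° = 1.4129 and n₃/n₂ = tan 58.29° = 1.6185.
Multiplying, n₃/n₁ = 1.4129 × 1.6185 = 2.2867, and θ_B(1→3) = arctan 2.2867 = 66.38°.

θ_B ≈ 66.38°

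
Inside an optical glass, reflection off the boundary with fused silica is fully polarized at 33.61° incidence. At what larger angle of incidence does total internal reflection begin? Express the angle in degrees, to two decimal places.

tan θ_B = n₂/n₁ = tan 33.61° = 0.6647.
Total internal reflection: sin θ_c = n₂/n₁ = 0.6647.
θ_c = arcsin(0.6647) = 41.66°.

θ_c ≈ 41.66°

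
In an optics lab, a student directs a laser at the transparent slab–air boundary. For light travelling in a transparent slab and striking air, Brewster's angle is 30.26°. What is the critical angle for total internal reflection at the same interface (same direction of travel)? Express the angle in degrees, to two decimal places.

θ_c ≈ 35.69°

n₂/n₁ = tan 30.26° = 0.5834; the critical angle satisfies sin θ_c = n₂/n₁.
θ_c = arcsin(0.5834) = 35.69°.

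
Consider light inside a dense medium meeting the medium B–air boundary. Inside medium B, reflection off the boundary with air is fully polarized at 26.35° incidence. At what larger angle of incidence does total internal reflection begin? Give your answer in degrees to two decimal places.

n₂/n₁ = tan 26.35° = 0.4953; the critical angle satisfies sin θ_c = n₂/n₁.
θ_c = arcsin(0.4953) = 29.69°.

θ_c ≈ 29.69°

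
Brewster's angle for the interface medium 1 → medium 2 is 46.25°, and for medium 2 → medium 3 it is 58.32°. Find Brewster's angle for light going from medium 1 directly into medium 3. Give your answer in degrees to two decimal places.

Each Brewster angle gives a ratio: n₂/n₁ = tan 46.25° = 1.0446, n₃/n₂ = tan 58.32° = 1.6204.
n₃/n₁ = 1.6927. Then tan θ_B(1→3) = n₃/n₁, so θ_B(1→3) = arctan(1.6927) = 59.43°.

θ_B ≈ 59.43°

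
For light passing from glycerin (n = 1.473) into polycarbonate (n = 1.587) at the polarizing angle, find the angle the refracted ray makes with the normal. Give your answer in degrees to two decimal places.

θ_B = arctan(n₂/n₁) = arctan(1.587/1.473) = 47.13°.
The refracted ray is perpendicular to the reflected ray, so θ_t = 90° − θ_B = 42.87°.

θ_t ≈ 42.87°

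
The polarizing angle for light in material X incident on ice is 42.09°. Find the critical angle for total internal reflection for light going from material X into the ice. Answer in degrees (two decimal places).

θ_c ≈ 64.59°

n₂/n₁ = tan 42.09° = 0.9033; the critical angle satisfies sin θ_c = n₂/n₁.
θ_c = arcsin(0.9033) = 64.59°.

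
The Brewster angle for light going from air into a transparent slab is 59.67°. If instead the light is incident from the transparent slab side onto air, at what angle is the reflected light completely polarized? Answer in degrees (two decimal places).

θ_B' ≈ 30.33°

tan θ_B' = n₁/n₂ = 1/tan θ_B, so θ_B' = 90° − θ_B.
θ_B' = 90° − 59.67° = 30.33°.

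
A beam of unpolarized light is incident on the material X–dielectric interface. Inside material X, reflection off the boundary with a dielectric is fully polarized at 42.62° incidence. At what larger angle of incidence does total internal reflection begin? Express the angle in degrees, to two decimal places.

θ_c ≈ 66.95°

tan θ_B = n₂/n₁ = tan 42.62° = 0.9202.
Total internal reflection: sin θ_c = n₂/n₁ = 0.9202.
θ_c = arcsin(0.9202) = 66.95°.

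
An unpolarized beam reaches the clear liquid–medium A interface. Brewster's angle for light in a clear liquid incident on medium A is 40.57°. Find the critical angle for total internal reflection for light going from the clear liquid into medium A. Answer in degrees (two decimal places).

θ_c ≈ 58.89°

n₂/n₁ = tan 40.57° = 0.8562; the critical angle satisfies sin θ_c = n₂/n₁.
θ_c = arcsin(0.8562) = 58.89°.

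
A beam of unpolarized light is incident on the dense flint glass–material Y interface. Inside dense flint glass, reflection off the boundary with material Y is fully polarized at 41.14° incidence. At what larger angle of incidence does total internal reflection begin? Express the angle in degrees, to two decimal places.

θ_c ≈ 60.88°

From Brewster, n₂/n₁ = tan θ_B = tan 41.14° = 0.8736.
Then sin θ_c = n₂/n₁ = 0.8736, so θ_c = arcsin 0.8736 = 60.88°.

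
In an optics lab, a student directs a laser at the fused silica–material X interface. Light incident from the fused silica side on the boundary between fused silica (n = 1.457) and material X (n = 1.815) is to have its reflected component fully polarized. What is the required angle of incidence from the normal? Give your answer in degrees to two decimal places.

tan θ_B = n₂/n₁ = 1.815/1.457 = 1.2457.
So θ_B = arctan 1.2457 = 51.24°.

θ_B ≈ 51.24°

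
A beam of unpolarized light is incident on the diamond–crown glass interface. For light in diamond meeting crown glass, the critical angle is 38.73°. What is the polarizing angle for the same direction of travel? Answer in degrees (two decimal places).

sin θ_c = n₂/n₁, so n₂/n₁ = sin 38.73° = 0.6257.
Brewster: tan θ_B = n₂/n₁ = 0.6257.
θ_B = arctan(0.6257) = 32.03°.

θ_B ≈ 32.03°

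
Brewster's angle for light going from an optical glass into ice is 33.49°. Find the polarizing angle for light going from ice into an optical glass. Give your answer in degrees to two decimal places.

Reversing the direction swaps n₁ and n₂, so tan θ_B' = 1/tan θ_B and θ_B' = 90° − θ_B.
Hence θ_B' = 90° − 33.49° = 56.51°.

θ_B' ≈ 56.51°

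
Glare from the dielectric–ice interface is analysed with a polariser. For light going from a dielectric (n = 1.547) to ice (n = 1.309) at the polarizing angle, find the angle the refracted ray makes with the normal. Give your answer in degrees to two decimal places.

θ_B = arctan(n₂/n₁) = arctan(1.309/1.547) = 40.24°.
The refracted ray is perpendicular to the reflected ray, so θ_t = 90° − θ_B = 49.76°.

θ_t ≈ 49.76°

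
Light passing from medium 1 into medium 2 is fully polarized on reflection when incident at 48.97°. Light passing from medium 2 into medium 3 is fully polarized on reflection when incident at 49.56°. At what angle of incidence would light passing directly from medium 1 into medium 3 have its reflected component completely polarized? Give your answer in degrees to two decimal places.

Each Brewster angle gives a ratio: n₂/n₁ = tan 48.97° = 1.1492, n₃/n₂ = tan 49.56° = 1.1733.
So n₃/n₁ = (n₂/n₁)(n₃/n₂) = 1.1492 × 1.1733 = 1.3483.
θ_B(1→3) = arctan(1.3483) = 53.44°.

θ_B ≈ 53.44°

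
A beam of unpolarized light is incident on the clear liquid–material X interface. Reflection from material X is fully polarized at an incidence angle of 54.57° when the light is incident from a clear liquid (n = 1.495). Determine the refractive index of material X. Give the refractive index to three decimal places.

At Brewster's angle, tan θ_B = n₂/n₁ with n₁ on the incident side (a clear liquid) and n₂ on the transmitted side (material X).
n₂ = n₁ tan θ_B = 1.495 × tan 54.57° = 2.101.

n ≈ 2.101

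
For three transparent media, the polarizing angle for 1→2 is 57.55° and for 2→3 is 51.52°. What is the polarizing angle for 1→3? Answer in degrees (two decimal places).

θ_B ≈ 63.19°

tan θ_B(1→2) = n₂/n₁ = tan 57.55° = 1.5727.
tan θ_B(2→3) = n₃/n₂ = tan 51.52° = 1.2581.
So n₃/n₁ = (n₂/n₁)(n₃/n₂) = 1.5727 × 1.2581 = 1.9786.
θ_B(1→3) = arctan(1.9786) = 63.19°.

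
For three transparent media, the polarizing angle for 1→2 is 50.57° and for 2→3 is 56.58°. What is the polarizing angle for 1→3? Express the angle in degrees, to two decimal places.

θ_B ≈ 61.52°

Each Brewster angle gives a ratio: n₂/n₁ = tan 50.57° = 1.2161, n₃/n₂ = tan 56.58° = 1.5154.
n₃/n₁ = 1.8429. Then tan θ_B(1→3) = n₃/n₁, so θ_B(1→3) = arctan(1.8429) = 61.52°.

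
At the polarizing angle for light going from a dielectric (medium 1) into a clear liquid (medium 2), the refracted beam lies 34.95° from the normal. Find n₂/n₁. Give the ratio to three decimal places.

At Brewster incidence θ_B = 90° − θ_t = 90° − 34.95° = 55.05°.
tan θ_B = n₂/n₁, so n₂/n₁ = tan 55.05° = 1.431.

n₂/n₁ ≈ 1.431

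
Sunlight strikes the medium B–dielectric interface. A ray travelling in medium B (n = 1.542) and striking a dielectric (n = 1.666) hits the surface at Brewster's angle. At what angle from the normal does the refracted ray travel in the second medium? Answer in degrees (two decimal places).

First find Brewster's angle: tan θ_B = 1.666/1.542 = 1.0804, giving θ_B = 47.21°.
The refracted ray is perpendicular to the reflected ray, so θ_t = 90° − θ_B = 42.79°.

θ_t ≈ 42.79°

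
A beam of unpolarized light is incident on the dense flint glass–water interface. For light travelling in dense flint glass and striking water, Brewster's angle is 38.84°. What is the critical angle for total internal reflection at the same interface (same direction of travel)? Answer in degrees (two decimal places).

θ_c ≈ 53.63°

From Brewster, n₂/n₁ = tan θ_B = tan 38.84° = 0.8052.
Then sin θ_c = n₂/n₁ = 0.8052, so θ_c = arcsin 0.8052 = 53.63°.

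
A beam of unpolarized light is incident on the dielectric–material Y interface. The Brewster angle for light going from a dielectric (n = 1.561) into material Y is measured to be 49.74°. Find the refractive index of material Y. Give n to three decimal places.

Full polarization of the reflected beam means tan θ_B = n₂/n₁, where n₁ is the incident medium (a dielectric).
n₂ = n₁ tan θ_B = 1.561 × tan 49.74° = 1.843.

n ≈ 1.843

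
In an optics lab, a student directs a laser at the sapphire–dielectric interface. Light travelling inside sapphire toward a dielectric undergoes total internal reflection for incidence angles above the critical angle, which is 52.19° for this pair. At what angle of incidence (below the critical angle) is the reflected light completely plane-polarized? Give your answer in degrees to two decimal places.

sin θ_c = n₂/n₁, so n₂/n₁ = sin 52.19° = 0.7900.
Brewster: tan θ_B = n₂/n₁ = 0.7900.
θ_B = arctan(0.7900) = 38.31°.

θ_B ≈ 38.31°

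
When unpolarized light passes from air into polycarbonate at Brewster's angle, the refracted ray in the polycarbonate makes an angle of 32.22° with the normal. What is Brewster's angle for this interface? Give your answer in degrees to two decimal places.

θ_B ≈ 57.78°

Brewster's condition makes the reflected and refracted beams perpendicular: θ_B + θ_t = 90°.
θ_B = 90° − 32.22° = 57.78°.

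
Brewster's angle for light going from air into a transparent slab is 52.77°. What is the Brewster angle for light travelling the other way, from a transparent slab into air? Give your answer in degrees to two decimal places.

Reversing the direction swaps n₁ and n₂, so tan θ_B' = 1/tan θ_B and θ_B' = 90° − θ_B.
Hence θ_B' = 90° − 52.77° = 37.23°.

θ_B' ≈ 37.23°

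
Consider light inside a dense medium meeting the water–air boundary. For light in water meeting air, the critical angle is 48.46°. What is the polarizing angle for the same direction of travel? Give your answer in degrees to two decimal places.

θ_B ≈ 36.81°

At the critical angle sin θ_c = n₂/n₁, giving n₂/n₁ = sin 48.46° = 0.7485.
Then tan θ_B = n₂/n₁ = 0.7485, so θ_B = arctan 0.7485 = 36.81°.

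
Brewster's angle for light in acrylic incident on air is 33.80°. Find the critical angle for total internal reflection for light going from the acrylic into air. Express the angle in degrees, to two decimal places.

tan θ_B = n₂/n₁ = tan 33.80° = 0.6694.
Total internal reflection: sin θ_c = n₂/n₁ = 0.6694.
θ_c = arcsin(0.6694) = 42.02°.

θ_c ≈ 42.02°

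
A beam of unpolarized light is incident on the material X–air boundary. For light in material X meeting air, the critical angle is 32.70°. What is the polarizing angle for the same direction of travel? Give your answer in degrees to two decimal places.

sin θ_c = n₂/n₁, so n₂/n₁ = sin 32.70° = 0.5402.
Brewster: tan θ_B = n₂/n₁ = 0.5402.
θ_B = arctan(0.5402) = 28.38°.

θ_B ≈ 28.38°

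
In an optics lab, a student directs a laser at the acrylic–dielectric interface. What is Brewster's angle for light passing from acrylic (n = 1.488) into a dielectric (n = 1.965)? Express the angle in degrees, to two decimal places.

Brewster's condition: tan θ_B = n₂/n₁ = 1.965/1.488 = 1.3206.
θ_B = arctan(1.3206) = 52.87°.

θ_B ≈ 52.87°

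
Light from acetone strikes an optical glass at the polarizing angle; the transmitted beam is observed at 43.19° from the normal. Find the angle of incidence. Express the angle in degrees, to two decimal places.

θ_B ≈ 46.81°

Brewster's condition makes the reflected and refracted beams perpendicular: θ_B + θ_t = 90°.
So θ_B = 90° − θ_t = 90° − 43.19° = 46.81°.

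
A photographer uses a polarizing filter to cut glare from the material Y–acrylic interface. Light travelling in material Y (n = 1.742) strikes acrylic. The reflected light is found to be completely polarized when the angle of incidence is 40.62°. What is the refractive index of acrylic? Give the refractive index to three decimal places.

At the polarizing angle, tan θ_B = n₂/n₁ with n₁ on the incident side (material Y) and n₂ on the transmitted side (acrylic).
n₂ = n₁ tan θ_B = 1.742 × tan 40.62° = 1.494.

n ≈ 1.494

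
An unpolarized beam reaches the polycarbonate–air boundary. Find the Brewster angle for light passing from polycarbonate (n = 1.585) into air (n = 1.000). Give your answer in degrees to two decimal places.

tan θ_B = n₂/n₁ = 1.000/1.585 = 0.6309. Taking the arctangent, θ_B = 32.25°.

θ_B ≈ 32.25°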